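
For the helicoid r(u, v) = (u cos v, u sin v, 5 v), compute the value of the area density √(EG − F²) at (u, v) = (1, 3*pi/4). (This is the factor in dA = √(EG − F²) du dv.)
√(EG − F²)|_{(1, 3*pi/4)} = sqrt(26)

E = 1, F = 0, G = u^2 + 25, so EG − F² = u^2 + 25. Taking the positive square root: √(EG − F²) = sqrt(u^2 + 25). At (u, v) = (1, 3*pi/4): sqrt(26).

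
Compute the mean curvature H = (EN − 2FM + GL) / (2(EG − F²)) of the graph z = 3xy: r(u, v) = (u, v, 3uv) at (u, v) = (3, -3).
H = 243*sqrt(163)/26569

With E = 9*v^2 + 1, F = 9*u*v, G = 9*u^2 + 1, L = 0, M = 3/sqrt(9*u^2 + 9*v^2 + 1), N = 0, assemble
  H = (EN − 2FM + GL) / (2(EG − F²)) = -27*u*v/(9*u^2 + 9*v^2 + 1)^(3/2).
At (u, v) = (3, -3): H = 243*sqrt(163)/26569.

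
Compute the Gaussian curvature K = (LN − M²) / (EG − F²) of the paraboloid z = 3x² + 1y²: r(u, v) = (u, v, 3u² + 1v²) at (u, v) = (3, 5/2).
K = 3/30625

Coefficients of the first fundamental form: E = 36*u^2 + 1, F = 12*u*v, G = 4*v^2 + 1.
Coefficients of the second fundamental form: L = 6/sqrt(36*u^2 + 4*v^2 + 1), M = 0, N = 2/sqrt(36*u^2 + 4*v^2 + 1).
Assemble K = (LN − M²)/(EG − F²) = 12/(1296*u^4 + 288*u^2*v^2 + 72*u^2 + 16*v^4 + 8*v^2 + 1). At (u, v) = (3, 5/2): K = 3/30625.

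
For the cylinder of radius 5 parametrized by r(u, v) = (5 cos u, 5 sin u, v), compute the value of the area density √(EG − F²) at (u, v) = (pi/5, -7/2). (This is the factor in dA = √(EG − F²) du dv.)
√(EG − F²)|_{(pi/5, -7/2)} = 5

E = 25, F = 0, G = 1, so EG − F² = 25. Taking the positive square root: √(EG − F²) = 5. At (u, v) = (pi/5, -7/2): 5.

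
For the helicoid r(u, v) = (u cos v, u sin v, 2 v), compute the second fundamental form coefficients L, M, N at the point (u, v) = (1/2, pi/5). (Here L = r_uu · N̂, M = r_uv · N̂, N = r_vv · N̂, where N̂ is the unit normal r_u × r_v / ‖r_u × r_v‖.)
L = 0;  M = -4*sqrt(17)/17;  N = 0

Compute the unit normal N̂(u, v) = (2*sin(v)/sqrt(u^2 + 4), -2*cos(v)/sqrt(u^2 + 4), u/sqrt(u^2 + 4)), and the second partials r_uu, r_uv, r_vv. Take dot products:
  L(u, v) = r_uu · N̂ = 0,
  M(u, v) = r_uv · N̂ = -2/sqrt(u^2 + 4),
  N(u, v) = r_vv · N̂ = 0.
Evaluating at (u, v) = (1/2, pi/5):
  L = 0, M = -4*sqrt(17)/17, N = 0.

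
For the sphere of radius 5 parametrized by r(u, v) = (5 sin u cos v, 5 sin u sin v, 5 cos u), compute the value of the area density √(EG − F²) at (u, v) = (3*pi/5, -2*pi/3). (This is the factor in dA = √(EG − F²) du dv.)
√(EG − F²)|_{(3*pi/5, -2*pi/3)} = 25*sqrt(2*sqrt(5) + 10)/4

E = 25, F = 0, G = 25*sin(u)^2, so EG − F² = 625*sin(u)^2. Taking the positive square root: √(EG − F²) = 25*Abs(sin(u)). At (u, v) = (3*pi/5, -2*pi/3): 25*sqrt(2*sqrt(5) + 10)/4.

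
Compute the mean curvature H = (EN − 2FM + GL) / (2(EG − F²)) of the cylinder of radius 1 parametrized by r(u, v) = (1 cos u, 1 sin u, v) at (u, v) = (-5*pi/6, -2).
H = -1/2

With E = 1, F = 0, G = 1, L = -1, M = 0, N = 0, assemble
  H = (EN − 2FM + GL) / (2(EG − F²)) = -1/2.
At (u, v) = (-5*pi/6, -2): H = -1/2.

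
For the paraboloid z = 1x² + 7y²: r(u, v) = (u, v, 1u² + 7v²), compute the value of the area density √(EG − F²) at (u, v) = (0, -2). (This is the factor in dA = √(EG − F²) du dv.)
√(EG − F²)|_{(0, -2)} = sqrt(785)

E = 4*u^2 + 1, F = 28*u*v, G = 196*v^2 + 1, so EG − F² = 4*u^2 + 196*v^2 + 1. Taking the positive square root: √(EG − F²) = sqrt(4*u^2 + 196*v^2 + 1). At (u, v) = (0, -2): sqrt(785).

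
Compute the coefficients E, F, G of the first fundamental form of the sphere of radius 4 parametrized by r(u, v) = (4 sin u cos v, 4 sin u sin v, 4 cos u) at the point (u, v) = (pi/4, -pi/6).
E = 16;  F = 0;  G = 8

Partials: r_u = (4*cos(u)*cos(v), 4*sin(v)*cos(u), -4*sin(u)), r_v = (-4*sin(u)*sin(v), 4*sin(u)*cos(v), 0). As functions of (u, v):
  E = r_u · r_u = 16,
  F = r_u · r_v = 0,
  G = r_v · r_v = 16*sin(u)^2.
Evaluating at (u, v) = (pi/4, -pi/6): E = 16, F = 0, G = 8.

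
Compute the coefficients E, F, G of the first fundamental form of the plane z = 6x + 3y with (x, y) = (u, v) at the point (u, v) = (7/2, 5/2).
E = 37;  F = 18;  G = 10

Partials: r_u = (1, 0, 6), r_v = (0, 1, 3). As functions of (u, v):
  E = r_u · r_u = 37,
  F = r_u · r_v = 18,
  G = r_v · r_v = 10.
Evaluating at (u, v) = (7/2, 5/2): E = 37, F = 18, G = 10.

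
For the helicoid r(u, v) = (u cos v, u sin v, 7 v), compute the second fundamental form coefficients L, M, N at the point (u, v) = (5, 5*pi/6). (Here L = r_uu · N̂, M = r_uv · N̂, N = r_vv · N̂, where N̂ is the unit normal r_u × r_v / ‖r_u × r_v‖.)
L = 0;  M = -7*sqrt(74)/74;  N = 0

Compute the unit normal N̂(u, v) = (7*sin(v)/sqrt(u^2 + 49), -7*cos(v)/sqrt(u^2 + 49), u/sqrt(u^2 + 49)), and the second partials r_uu, r_uv, r_vv. Take dot products:
  L(u, v) = r_uu · N̂ = 0,
  M(u, v) = r_uv · N̂ = -7/sqrt(u^2 + 49),
  N(u, v) = r_vv · N̂ = 0.
Evaluating at (u, v) = (5, 5*pi/6):
  L = 0, M = -7*sqrt(74)/74, N = 0.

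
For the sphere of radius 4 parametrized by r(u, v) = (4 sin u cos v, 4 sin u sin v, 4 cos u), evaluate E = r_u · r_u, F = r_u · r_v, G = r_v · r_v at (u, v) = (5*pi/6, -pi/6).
E = 16;  F = 0;  G = 4

Partials: r_u = (4*cos(u)*cos(v), 4*sin(v)*cos(u), -4*sin(u)), r_v = (-4*sin(u)*sin(v), 4*sin(u)*cos(v), 0). As functions of (u, v):
  E = r_u · r_u = 16,
  F = r_u · r_v = 0,
  G = r_v · r_v = 16*sin(u)^2.
Evaluating at (u, v) = (5*pi/6, -pi/6): E = 16, F = 0, G = 4.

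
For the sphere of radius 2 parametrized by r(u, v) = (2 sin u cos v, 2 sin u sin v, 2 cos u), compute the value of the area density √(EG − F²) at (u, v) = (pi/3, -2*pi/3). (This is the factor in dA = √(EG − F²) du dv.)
√(EG − F²)|_{(pi/3, -2*pi/3)} = 2*sqrt(3)

E = 4, F = 0, G = 4*sin(u)^2, so EG − F² = 16*sin(u)^2. Taking the positive square root: √(EG − F²) = 4*Abs(sin(u)). At (u, v) = (pi/3, -2*pi/3): 2*sqrt(3).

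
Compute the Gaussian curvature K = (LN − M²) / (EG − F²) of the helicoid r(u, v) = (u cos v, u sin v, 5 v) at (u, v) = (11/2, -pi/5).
K = -400/48841

Coefficients of the first fundamental form: E = 1, F = 0, G = u^2 + 25.
Coefficients of the second fundamental form: L = 0, M = -5/sqrt(u^2 + 25), N = 0.
Assemble K = (LN − M²)/(EG − F²) = -25/(u^2 + 25)^2. At (u, v) = (11/2, -pi/5): K = -400/48841.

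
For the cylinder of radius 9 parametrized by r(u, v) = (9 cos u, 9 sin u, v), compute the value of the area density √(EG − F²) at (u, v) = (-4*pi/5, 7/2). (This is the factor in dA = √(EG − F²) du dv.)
√(EG − F²)|_{(-4*pi/5, 7/2)} = 9

E = 81, F = 0, G = 1, so EG − F² = 81. Taking the positive square root: √(EG − F²) = 9. At (u, v) = (-4*pi/5, 7/2): 9.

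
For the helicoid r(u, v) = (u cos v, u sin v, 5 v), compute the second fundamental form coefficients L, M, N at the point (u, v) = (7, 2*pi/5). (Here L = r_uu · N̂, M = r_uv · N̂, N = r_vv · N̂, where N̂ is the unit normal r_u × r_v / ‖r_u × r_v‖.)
L = 0;  M = -5*sqrt(74)/74;  N = 0

Compute the unit normal N̂(u, v) = (5*sin(v)/sqrt(u^2 + 25), -5*cos(v)/sqrt(u^2 + 25), u/sqrt(u^2 + 25)), and the second partials r_uu, r_uv, r_vv. Take dot products:
  L(u, v) = r_uu · N̂ = 0,
  M(u, v) = r_uv · N̂ = -5/sqrt(u^2 + 25),
  N(u, v) = r_vv · N̂ = 0.
Evaluating at (u, v) = (7, 2*pi/5):
  L = 0, M = -5*sqrt(74)/74, N = 0.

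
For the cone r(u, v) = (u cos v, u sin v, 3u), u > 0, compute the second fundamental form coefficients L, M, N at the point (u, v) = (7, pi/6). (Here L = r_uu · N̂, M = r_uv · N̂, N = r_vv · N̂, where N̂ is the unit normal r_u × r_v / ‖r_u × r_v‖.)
L = 0;  M = 0;  N = 21*sqrt(10)/10

Compute the unit normal N̂(u, v) = (-3*sqrt(10)*u*cos(v)/(10*Abs(u)), -3*sqrt(10)*u*sin(v)/(10*Abs(u)), sqrt(10)*u/(10*Abs(u))), and the second partials r_uu, r_uv, r_vv. Take dot products:
  L(u, v) = r_uu · N̂ = 0,
  M(u, v) = r_uv · N̂ = 0,
  N(u, v) = r_vv · N̂ = 3*sqrt(10)*u^2/(10*Abs(u)).
Evaluating at (u, v) = (7, pi/6):
  L = 0, M = 0, N = 21*sqrt(10)/10.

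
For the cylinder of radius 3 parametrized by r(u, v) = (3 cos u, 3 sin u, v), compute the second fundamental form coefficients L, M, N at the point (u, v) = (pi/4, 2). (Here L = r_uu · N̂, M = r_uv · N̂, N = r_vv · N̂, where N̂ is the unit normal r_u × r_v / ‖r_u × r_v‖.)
L = -3;  M = 0;  N = 0

Compute the unit normal N̂(u, v) = (cos(u), sin(u), 0), and the second partials r_uu, r_uv, r_vv. Take dot products:
  L(u, v) = r_uu · N̂ = -3,
  M(u, v) = r_uv · N̂ = 0,
  N(u, v) = r_vv · N̂ = 0.
Evaluating at (u, v) = (pi/4, 2):
  L = -3, M = 0, N = 0.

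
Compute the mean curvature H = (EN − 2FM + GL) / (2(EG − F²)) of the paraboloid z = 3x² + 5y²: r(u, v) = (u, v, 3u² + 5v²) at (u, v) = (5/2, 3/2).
H = 1808*sqrt(451)/203401

With E = 36*u^2 + 1, F = 60*u*v, G = 100*v^2 + 1, L = 6/sqrt(36*u^2 + 100*v^2 + 1), M = 0, N = 10/sqrt(36*u^2 + 100*v^2 + 1), assemble
  H = (EN − 2FM + GL) / (2(EG − F²)) = 4*(45*u^2 + 75*v^2 + 2)/(36*u^2 + 100*v^2 + 1)^(3/2).
At (u, v) = (5/2, 3/2): H = 1808*sqrt(451)/203401.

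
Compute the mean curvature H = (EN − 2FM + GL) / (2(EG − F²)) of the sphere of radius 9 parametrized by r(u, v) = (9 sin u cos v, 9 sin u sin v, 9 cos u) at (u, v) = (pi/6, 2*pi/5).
H = -1/9

With E = 81, F = 0, G = 81*sin(u)^2, L = -9*sin(u)/Abs(sin(u)), M = 0, N = -9*sin(u)^3/Abs(sin(u)), assemble
  H = (EN − 2FM + GL) / (2(EG − F²)) = -sin(u)/(9*Abs(sin(u))).
At (u, v) = (pi/6, 2*pi/5): H = -1/9.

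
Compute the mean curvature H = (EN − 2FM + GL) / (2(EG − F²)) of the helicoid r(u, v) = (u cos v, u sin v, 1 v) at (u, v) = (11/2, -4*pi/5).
H = 0

With E = 1, F = 0, G = u^2 + 1, L = 0, M = -1/sqrt(u^2 + 1), N = 0, assemble
  H = (EN − 2FM + GL) / (2(EG − F²)) = 0.
At (u, v) = (11/2, -4*pi/5): H = 0.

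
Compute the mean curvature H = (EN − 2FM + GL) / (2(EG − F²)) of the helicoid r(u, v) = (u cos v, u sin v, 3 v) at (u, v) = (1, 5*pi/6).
H = 0

With E = 1, F = 0, G = u^2 + 9, L = 0, M = -3/sqrt(u^2 + 9), N = 0, assemble
  H = (EN − 2FM + GL) / (2(EG − F²)) = 0.
At (u, v) = (1, 5*pi/6): H = 0.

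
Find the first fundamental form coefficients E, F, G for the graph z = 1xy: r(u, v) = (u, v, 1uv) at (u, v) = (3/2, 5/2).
E = 29/4;  F = 15/4;  G = 13/4

Partials: r_u = (1, 0, v), r_v = (0, 1, u). As functions of (u, v):
  E = r_u · r_u = v^2 + 1,
  F = r_u · r_v = u*v,
  G = r_v · r_v = u^2 + 1.
Evaluating at (u, v) = (3/2, 5/2): E = 29/4, F = 15/4, G = 13/4.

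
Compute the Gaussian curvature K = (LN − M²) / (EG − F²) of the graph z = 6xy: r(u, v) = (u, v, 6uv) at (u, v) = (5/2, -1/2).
K = -36/55225

Coefficients of the first fundamental form: E = 36*v^2 + 1, F = 36*u*v, G = 36*u^2 + 1.
Coefficients of the second fundamental form: L = 0, M = 6/sqrt(36*u^2 + 36*v^2 + 1), N = 0.
Assemble K = (LN − M²)/(EG − F²) = -36/(1296*u^4 + 2592*u^2*v^2 + 72*u^2 + 1296*v^4 + 72*v^2 + 1). At (u, v) = (5/2, -1/2): K = -36/55225.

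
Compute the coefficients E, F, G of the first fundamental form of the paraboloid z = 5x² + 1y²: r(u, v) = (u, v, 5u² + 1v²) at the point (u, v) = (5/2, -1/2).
E = 626;  F = -25;  G = 2

Partials: r_u = (1, 0, 10*u), r_v = (0, 1, 2*v). As functions of (u, v):
  E = r_u · r_u = 100*u^2 + 1,
  F = r_u · r_v = 20*u*v,
  G = r_v · r_v = 4*v^2 + 1.
Evaluating at (u, v) = (5/2, -1/2): E = 626, F = -25, G = 2.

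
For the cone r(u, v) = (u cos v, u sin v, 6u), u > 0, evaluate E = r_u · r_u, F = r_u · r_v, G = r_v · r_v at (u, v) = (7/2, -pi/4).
E = 37;  F = 0;  G = 49/4

Partials: r_u = (cos(v), sin(v), 6), r_v = (-u*sin(v), u*cos(v), 0). As functions of (u, v):
  E = r_u · r_u = 37,
  F = r_u · r_v = 0,
  G = r_v · r_v = u^2.
Evaluating at (u, v) = (7/2, -pi/4): E = 37, F = 0, G = 49/4.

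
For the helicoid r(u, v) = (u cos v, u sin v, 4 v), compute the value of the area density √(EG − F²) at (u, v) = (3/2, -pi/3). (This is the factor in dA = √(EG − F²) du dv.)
√(EG − F²)|_{(3/2, -pi/3)} = sqrt(73)/2

E = 1, F = 0, G = u^2 + 16, so EG − F² = u^2 + 16. Taking the positive square root: √(EG − F²) = sqrt(u^2 + 16). At (u, v) = (3/2, -pi/3): sqrt(73)/2.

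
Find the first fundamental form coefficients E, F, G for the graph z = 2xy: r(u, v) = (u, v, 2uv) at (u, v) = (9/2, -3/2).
E = 10;  F = -27;  G = 82

Partials: r_u = (1, 0, 2*v), r_v = (0, 1, 2*u). As functions of (u, v):
  E = r_u · r_u = 4*v^2 + 1,
  F = r_u · r_v = 4*u*v,
  G = r_v · r_v = 4*u^2 + 1.
Evaluating at (u, v) = (9/2, -3/2): E = 10, F = -27, G = 82.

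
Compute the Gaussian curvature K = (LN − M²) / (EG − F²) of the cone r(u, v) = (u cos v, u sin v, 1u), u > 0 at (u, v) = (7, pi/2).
K = 0

Coefficients of the first fundamental form: E = 2, F = 0, G = u^2.
Coefficients of the second fundamental form: L = 0, M = 0, N = sqrt(2)*u^2/(2*Abs(u)).
Assemble K = (LN − M²)/(EG − F²) = 0. At (u, v) = (7, pi/2): K = 0.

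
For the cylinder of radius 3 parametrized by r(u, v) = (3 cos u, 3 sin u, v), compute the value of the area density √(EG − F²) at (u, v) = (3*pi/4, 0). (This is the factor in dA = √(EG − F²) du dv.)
√(EG − F²)|_{(3*pi/4, 0)} = 3

E = 9, F = 0, G = 1, so EG − F² = 9. Taking the positive square root: √(EG − F²) = 3. At (u, v) = (3*pi/4, 0): 3.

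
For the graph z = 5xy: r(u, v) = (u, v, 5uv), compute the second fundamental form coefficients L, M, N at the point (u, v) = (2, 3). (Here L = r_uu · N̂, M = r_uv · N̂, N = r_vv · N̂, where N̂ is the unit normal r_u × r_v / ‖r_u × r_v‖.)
L = 0;  M = 5*sqrt(326)/326;  N = 0

Compute the unit normal N̂(u, v) = (-5*v/sqrt(25*u^2 + 25*v^2 + 1), -5*u/sqrt(25*u^2 + 25*v^2 + 1), 1/sqrt(25*u^2 + 25*v^2 + 1)), and the second partials r_uu, r_uv, r_vv. Take dot products:
  L(u, v) = r_uu · N̂ = 0,
  M(u, v) = r_uv · N̂ = 5/sqrt(25*u^2 + 25*v^2 + 1),
  N(u, v) = r_vv · N̂ = 0.
Evaluating at (u, v) = (2, 3):
  L = 0, M = 5*sqrt(326)/326, N = 0.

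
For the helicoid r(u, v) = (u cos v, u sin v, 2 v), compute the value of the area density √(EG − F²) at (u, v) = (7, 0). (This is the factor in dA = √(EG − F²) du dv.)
√(EG − F²)|_{(7, 0)} = sqrt(53)

E = 1, F = 0, G = u^2 + 4, so EG − F² = u^2 + 4. Taking the positive square root: √(EG − F²) = sqrt(u^2 + 4). At (u, v) = (7, 0): sqrt(53).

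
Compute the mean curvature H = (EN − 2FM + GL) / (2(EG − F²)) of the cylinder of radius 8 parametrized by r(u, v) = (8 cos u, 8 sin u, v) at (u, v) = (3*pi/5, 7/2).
H = -1/16

With E = 64, F = 0, G = 1, L = -8, M = 0, N = 0, assemble
  H = (EN − 2FM + GL) / (2(EG − F²)) = -1/16.
At (u, v) = (3*pi/5, 7/2): H = -1/16.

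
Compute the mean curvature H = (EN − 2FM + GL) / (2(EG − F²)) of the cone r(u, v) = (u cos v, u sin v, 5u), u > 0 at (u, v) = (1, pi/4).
H = 5*sqrt(26)/52

With E = 26, F = 0, G = u^2, L = 0, M = 0, N = 5*sqrt(26)*u^2/(26*Abs(u)), assemble
  H = (EN − 2FM + GL) / (2(EG − F²)) = 5*sqrt(26)/(52*Abs(u)).
At (u, v) = (1, pi/4): H = 5*sqrt(26)/52.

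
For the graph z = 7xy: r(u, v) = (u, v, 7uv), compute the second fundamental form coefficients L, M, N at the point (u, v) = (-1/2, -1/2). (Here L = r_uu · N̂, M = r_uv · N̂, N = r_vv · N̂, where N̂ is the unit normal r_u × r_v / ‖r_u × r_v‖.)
L = 0;  M = 7*sqrt(102)/51;  N = 0

Compute the unit normal N̂(u, v) = (-7*v/sqrt(49*u^2 + 49*v^2 + 1), -7*u/sqrt(49*u^2 + 49*v^2 + 1), 1/sqrt(49*u^2 + 49*v^2 + 1)), and the second partials r_uu, r_uv, r_vv. Take dot products:
  L(u, v) = r_uu · N̂ = 0,
  M(u, v) = r_uv · N̂ = 7/sqrt(49*u^2 + 49*v^2 + 1),
  N(u, v) = r_vv · N̂ = 0.
Evaluating at (u, v) = (-1/2, -1/2):
  L = 0, M = 7*sqrt(102)/51, N = 0.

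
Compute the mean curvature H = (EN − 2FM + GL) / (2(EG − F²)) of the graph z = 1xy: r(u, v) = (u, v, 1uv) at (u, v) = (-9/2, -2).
H = -72*sqrt(101)/10201

With E = v^2 + 1, F = u*v, G = u^2 + 1, L = 0, M = 1/sqrt(u^2 + v^2 + 1), N = 0, assemble
  H = (EN − 2FM + GL) / (2(EG − F²)) = -u*v/(u^2 + v^2 + 1)^(3/2).
At (u, v) = (-9/2, -2): H = -72*sqrt(101)/10201.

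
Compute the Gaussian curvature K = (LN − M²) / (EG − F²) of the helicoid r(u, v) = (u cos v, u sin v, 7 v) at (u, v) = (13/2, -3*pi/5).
K = -784/133225

Coefficients of the first fundamental form: E = 1, F = 0, G = u^2 + 49.
Coefficients of the second fundamental form: L = 0, M = -7/sqrt(u^2 + 49), N = 0.
Assemble K = (LN − M²)/(EG − F²) = -49/(u^2 + 49)^2. At (u, v) = (13/2, -3*pi/5): K = -784/133225.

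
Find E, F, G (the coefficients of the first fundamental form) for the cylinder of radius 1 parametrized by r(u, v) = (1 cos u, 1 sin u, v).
E = 1;  F = 0;  G = 1

Compute partials: r_u = (-sin(u), cos(u), 0), r_v = (0, 0, 1). Then
  E = r_u · r_u = 1,
  F = r_u · r_v = 0,
  G = r_v · r_v = 1.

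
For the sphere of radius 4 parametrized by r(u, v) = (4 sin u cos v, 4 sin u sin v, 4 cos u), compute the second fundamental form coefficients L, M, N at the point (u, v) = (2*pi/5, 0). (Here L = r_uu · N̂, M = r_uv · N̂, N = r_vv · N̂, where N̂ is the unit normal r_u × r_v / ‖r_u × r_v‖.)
L = -4;  M = 0;  N = -5/2 - sqrt(5)/2

Compute the unit normal N̂(u, v) = (sin(u)^2*cos(v)/Abs(sin(u)), sin(u)^2*sin(v)/Abs(sin(u)), sin(2*u)/(2*Abs(sin(u)))), and the second partials r_uu, r_uv, r_vv. Take dot products:
  L(u, v) = r_uu · N̂ = -4*sin(u)/Abs(sin(u)),
  M(u, v) = r_uv · N̂ = 0,
  N(u, v) = r_vv · N̂ = -4*sin(u)^3/Abs(sin(u)).
Evaluating at (u, v) = (2*pi/5, 0):
  L = -4, M = 0, N = -5/2 - sqrt(5)/2.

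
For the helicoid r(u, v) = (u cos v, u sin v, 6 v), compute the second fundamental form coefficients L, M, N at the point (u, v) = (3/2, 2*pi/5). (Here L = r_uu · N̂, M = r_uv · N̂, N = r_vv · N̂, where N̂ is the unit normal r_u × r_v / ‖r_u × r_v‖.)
L = 0;  M = -4*sqrt(17)/17;  N = 0

Compute the unit normal N̂(u, v) = (6*sin(v)/sqrt(u^2 + 36), -6*cos(v)/sqrt(u^2 + 36), u/sqrt(u^2 + 36)), and the second partials r_uu, r_uv, r_vv. Take dot products:
  L(u, v) = r_uu · N̂ = 0,
  M(u, v) = r_uv · N̂ = -6/sqrt(u^2 + 36),
  N(u, v) = r_vv · N̂ = 0.
Evaluating at (u, v) = (3/2, 2*pi/5):
  L = 0, M = -4*sqrt(17)/17, N = 0.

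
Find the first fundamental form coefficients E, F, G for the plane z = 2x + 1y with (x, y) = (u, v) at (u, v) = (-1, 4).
E = 5;  F = 2;  G = 2

Partials: r_u = (1, 0, 2), r_v = (0, 1, 1). As functions of (u, v):
  E = r_u · r_u = 5,
  F = r_u · r_v = 2,
  G = r_v · r_v = 2.
Evaluating at (u, v) = (-1, 4): E = 5, F = 2, G = 2.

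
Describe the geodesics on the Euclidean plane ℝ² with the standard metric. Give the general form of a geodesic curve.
Geodesics on the plane are straight lines (in the standard parametrization, α(t) = p + t · v with p, v ∈ ℝ²).

The geodesic equation on the plane reduces to α̈ = 0 (Christoffel symbols vanish in Cartesian coordinates), so α(t) = p + t · v. Geodesics are exactly straight lines.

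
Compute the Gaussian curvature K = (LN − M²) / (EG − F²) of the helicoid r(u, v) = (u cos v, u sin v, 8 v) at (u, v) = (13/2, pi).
K = -1024/180625

Coefficients of the first fundamental form: E = 1, F = 0, G = u^2 + 64.
Coefficients of the second fundamental form: L = 0, M = -8/sqrt(u^2 + 64), N = 0.
Assemble K = (LN − M²)/(EG − F²) = -64/(u^2 + 64)^2. At (u, v) = (13/2, pi): K = -1024/180625.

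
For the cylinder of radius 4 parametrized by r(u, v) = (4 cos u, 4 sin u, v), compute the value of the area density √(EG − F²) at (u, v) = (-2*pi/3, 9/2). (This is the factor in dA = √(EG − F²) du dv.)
√(EG − F²)|_{(-2*pi/3, 9/2)} = 4

E = 16, F = 0, G = 1, so EG − F² = 16. Taking the positive square root: √(EG − F²) = 4. At (u, v) = (-2*pi/3, 9/2): 4.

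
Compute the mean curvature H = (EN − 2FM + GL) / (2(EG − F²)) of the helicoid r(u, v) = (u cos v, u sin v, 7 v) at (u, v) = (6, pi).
H = 0

With E = 1, F = 0, G = u^2 + 49, L = 0, M = -7/sqrt(u^2 + 49), N = 0, assemble
  H = (EN − 2FM + GL) / (2(EG − F²)) = 0.
At (u, v) = (6, pi): H = 0.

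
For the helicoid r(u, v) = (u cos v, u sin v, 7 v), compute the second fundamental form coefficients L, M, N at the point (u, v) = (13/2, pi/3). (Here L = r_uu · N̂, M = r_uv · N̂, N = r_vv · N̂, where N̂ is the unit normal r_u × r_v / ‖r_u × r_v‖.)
L = 0;  M = -14*sqrt(365)/365;  N = 0

Compute the unit normal N̂(u, v) = (7*sin(v)/sqrt(u^2 + 49), -7*cos(v)/sqrt(u^2 + 49), u/sqrt(u^2 + 49)), and the second partials r_uu, r_uv, r_vv. Take dot products:
  L(u, v) = r_uu · N̂ = 0,
  M(u, v) = r_uv · N̂ = -7/sqrt(u^2 + 49),
  N(u, v) = r_vv · N̂ = 0.
Evaluating at (u, v) = (13/2, pi/3):
  L = 0, M = -14*sqrt(365)/365, N = 0.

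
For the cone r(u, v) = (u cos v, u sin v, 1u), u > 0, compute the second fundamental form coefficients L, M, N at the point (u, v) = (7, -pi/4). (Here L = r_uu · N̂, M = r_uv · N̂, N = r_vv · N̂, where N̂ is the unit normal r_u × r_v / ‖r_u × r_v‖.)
L = 0;  M = 0;  N = 7*sqrt(2)/2

Compute the unit normal N̂(u, v) = (-sqrt(2)*u*cos(v)/(2*Abs(u)), -sqrt(2)*u*sin(v)/(2*Abs(u)), sqrt(2)*u/(2*Abs(u))), and the second partials r_uu, r_uv, r_vv. Take dot products:
  L(u, v) = r_uu · N̂ = 0,
  M(u, v) = r_uv · N̂ = 0,
  N(u, v) = r_vv · N̂ = sqrt(2)*u^2/(2*Abs(u)).
Evaluating at (u, v) = (7, -pi/4):
  L = 0, M = 0, N = 7*sqrt(2)/2.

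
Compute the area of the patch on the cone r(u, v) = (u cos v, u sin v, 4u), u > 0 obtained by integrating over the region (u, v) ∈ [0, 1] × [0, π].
Area = sqrt(17)*pi/2

Area = ∫∫ √(EG − F²) du dv with √(EG − F²) = sqrt(17)*Abs(u). Integrating over [0, 1] × [0, π] gives sqrt(17)*pi/2.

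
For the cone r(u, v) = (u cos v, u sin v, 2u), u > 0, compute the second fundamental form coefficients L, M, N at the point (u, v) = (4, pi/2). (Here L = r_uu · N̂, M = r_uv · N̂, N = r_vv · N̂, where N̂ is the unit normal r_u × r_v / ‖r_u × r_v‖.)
L = 0;  M = 0;  N = 8*sqrt(5)/5

Compute the unit normal N̂(u, v) = (-2*sqrt(5)*u*cos(v)/(5*Abs(u)), -2*sqrt(5)*u*sin(v)/(5*Abs(u)), sqrt(5)*u/(5*Abs(u))), and the second partials r_uu, r_uv, r_vv. Take dot products:
  L(u, v) = r_uu · N̂ = 0,
  M(u, v) = r_uv · N̂ = 0,
  N(u, v) = r_vv · N̂ = 2*sqrt(5)*u^2/(5*Abs(u)).
Evaluating at (u, v) = (4, pi/2):
  L = 0, M = 0, N = 8*sqrt(5)/5.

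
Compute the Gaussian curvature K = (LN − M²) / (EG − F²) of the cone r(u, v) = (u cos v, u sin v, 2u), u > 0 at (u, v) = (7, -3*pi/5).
K = 0

Coefficients of the first fundamental form: E = 5, F = 0, G = u^2.
Coefficients of the second fundamental form: L = 0, M = 0, N = 2*sqrt(5)*u^2/(5*Abs(u)).
Assemble K = (LN − M²)/(EG − F²) = 0. At (u, v) = (7, -3*pi/5): K = 0.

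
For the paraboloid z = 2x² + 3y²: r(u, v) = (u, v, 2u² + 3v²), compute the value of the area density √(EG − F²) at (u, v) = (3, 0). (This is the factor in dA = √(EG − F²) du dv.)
√(EG − F²)|_{(3, 0)} = sqrt(145)

E = 16*u^2 + 1, F = 24*u*v, G = 36*v^2 + 1, so EG − F² = 16*u^2 + 36*v^2 + 1. Taking the positive square root: √(EG − F²) = sqrt(16*u^2 + 36*v^2 + 1). At (u, v) = (3, 0): sqrt(145).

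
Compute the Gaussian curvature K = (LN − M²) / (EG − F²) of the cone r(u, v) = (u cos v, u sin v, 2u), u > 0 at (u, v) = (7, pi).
K = 0

Coefficients of the first fundamental form: E = 5, F = 0, G = u^2.
Coefficients of the second fundamental form: L = 0, M = 0, N = 2*sqrt(5)*u^2/(5*Abs(u)).
Assemble K = (LN − M²)/(EG − F²) = 0. At (u, v) = (7, pi): K = 0.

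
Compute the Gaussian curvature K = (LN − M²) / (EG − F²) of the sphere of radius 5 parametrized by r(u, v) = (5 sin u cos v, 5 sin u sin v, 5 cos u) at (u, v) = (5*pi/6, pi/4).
K = 1/25

Coefficients of the first fundamental form: E = 25, F = 0, G = 25*sin(u)^2.
Coefficients of the second fundamental form: L = -5*sin(u)/Abs(sin(u)), M = 0, N = -5*sin(u)^3/Abs(sin(u)).
Assemble K = (LN − M²)/(EG − F²) = 1/25. At (u, v) = (5*pi/6, pi/4): K = 1/25.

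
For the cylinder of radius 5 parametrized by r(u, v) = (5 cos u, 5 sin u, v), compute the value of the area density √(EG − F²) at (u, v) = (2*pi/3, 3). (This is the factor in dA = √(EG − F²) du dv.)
√(EG − F²)|_{(2*pi/3, 3)} = 5

E = 25, F = 0, G = 1, so EG − F² = 25. Taking the positive square root: √(EG − F²) = 5. At (u, v) = (2*pi/3, 3): 5.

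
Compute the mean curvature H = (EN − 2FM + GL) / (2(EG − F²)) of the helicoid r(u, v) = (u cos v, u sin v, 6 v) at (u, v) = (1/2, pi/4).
H = 0

With E = 1, F = 0, G = u^2 + 36, L = 0, M = -6/sqrt(u^2 + 36), N = 0, assemble
  H = (EN − 2FM + GL) / (2(EG − F²)) = 0.
At (u, v) = (1/2, pi/4): H = 0.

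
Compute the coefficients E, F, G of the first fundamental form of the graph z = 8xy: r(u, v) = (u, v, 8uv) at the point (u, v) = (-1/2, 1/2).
E = 17;  F = -16;  G = 17

Partials: r_u = (1, 0, 8*v), r_v = (0, 1, 8*u). As functions of (u, v):
  E = r_u · r_u = 64*v^2 + 1,
  F = r_u · r_v = 64*u*v,
  G = r_v · r_v = 64*u^2 + 1.
Evaluating at (u, v) = (-1/2, 1/2): E = 17, F = -16, G = 17.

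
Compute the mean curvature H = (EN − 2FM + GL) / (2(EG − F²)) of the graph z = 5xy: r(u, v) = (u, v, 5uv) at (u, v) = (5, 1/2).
H = -2500*sqrt(281)/2131947

With E = 25*v^2 + 1, F = 25*u*v, G = 25*u^2 + 1, L = 0, M = 5/sqrt(25*u^2 + 25*v^2 + 1), N = 0, assemble
  H = (EN − 2FM + GL) / (2(EG − F²)) = -125*u*v/(25*u^2 + 25*v^2 + 1)^(3/2).
At (u, v) = (5, 1/2): H = -2500*sqrt(281)/2131947.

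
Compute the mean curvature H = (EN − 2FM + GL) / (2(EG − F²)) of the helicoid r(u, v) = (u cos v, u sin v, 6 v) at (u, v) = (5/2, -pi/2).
H = 0

With E = 1, F = 0, G = u^2 + 36, L = 0, M = -6/sqrt(u^2 + 36), N = 0, assemble
  H = (EN − 2FM + GL) / (2(EG − F²)) = 0.
At (u, v) = (5/2, -pi/2): H = 0.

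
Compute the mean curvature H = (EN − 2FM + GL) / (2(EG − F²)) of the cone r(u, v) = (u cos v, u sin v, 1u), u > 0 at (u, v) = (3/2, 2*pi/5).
H = sqrt(2)/6

With E = 2, F = 0, G = u^2, L = 0, M = 0, N = sqrt(2)*u^2/(2*Abs(u)), assemble
  H = (EN − 2FM + GL) / (2(EG − F²)) = sqrt(2)/(4*Abs(u)).
At (u, v) = (3/2, 2*pi/5): H = sqrt(2)/6.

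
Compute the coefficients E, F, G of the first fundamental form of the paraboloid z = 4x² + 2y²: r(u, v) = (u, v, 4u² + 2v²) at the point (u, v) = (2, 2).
E = 257;  F = 128;  G = 65

Partials: r_u = (1, 0, 8*u), r_v = (0, 1, 4*v). As functions of (u, v):
  E = r_u · r_u = 64*u^2 + 1,
  F = r_u · r_v = 32*u*v,
  G = r_v · r_v = 16*v^2 + 1.
Evaluating at (u, v) = (2, 2): E = 257, F = 128, G = 65.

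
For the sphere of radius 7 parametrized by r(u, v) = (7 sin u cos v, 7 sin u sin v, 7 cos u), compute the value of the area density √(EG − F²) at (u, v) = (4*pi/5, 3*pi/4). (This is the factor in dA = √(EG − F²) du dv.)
√(EG − F²)|_{(4*pi/5, 3*pi/4)} = 49*sqrt(10 - 2*sqrt(5))/4

E = 49, F = 0, G = 49*sin(u)^2, so EG − F² = 2401*sin(u)^2. Taking the positive square root: √(EG − F²) = 49*Abs(sin(u)). At (u, v) = (4*pi/5, 3*pi/4): 49*sqrt(10 - 2*sqrt(5))/4.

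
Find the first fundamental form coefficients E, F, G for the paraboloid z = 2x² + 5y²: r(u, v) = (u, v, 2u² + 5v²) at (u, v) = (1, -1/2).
E = 17;  F = -20;  G = 26

Partials: r_u = (1, 0, 4*u), r_v = (0, 1, 10*v). As functions of (u, v):
  E = r_u · r_u = 16*u^2 + 1,
  F = r_u · r_v = 40*u*v,
  G = r_v · r_v = 100*v^2 + 1.
Evaluating at (u, v) = (1, -1/2): E = 17, F = -20, G = 26.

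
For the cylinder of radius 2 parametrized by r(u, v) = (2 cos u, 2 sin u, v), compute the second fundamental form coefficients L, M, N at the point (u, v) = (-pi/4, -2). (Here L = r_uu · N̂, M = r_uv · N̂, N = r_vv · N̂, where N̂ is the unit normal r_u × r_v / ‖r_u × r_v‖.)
L = -2;  M = 0;  N = 0

Compute the unit normal N̂(u, v) = (cos(u), sin(u), 0), and the second partials r_uu, r_uv, r_vv. Take dot products:
  L(u, v) = r_uu · N̂ = -2,
  M(u, v) = r_uv · N̂ = 0,
  N(u, v) = r_vv · N̂ = 0.
Evaluating at (u, v) = (-pi/4, -2):
  L = -2, M = 0, N = 0.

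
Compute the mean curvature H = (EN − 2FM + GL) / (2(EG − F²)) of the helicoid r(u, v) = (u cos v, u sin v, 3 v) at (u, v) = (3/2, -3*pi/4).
H = 0

With E = 1, F = 0, G = u^2 + 9, L = 0, M = -3/sqrt(u^2 + 9), N = 0, assemble
  H = (EN − 2FM + GL) / (2(EG − F²)) = 0.
At (u, v) = (3/2, -3*pi/4): H = 0.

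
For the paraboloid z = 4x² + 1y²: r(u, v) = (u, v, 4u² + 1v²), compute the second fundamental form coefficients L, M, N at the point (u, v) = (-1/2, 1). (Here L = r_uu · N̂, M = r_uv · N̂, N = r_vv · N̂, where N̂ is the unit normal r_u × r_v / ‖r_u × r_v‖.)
L = 8*sqrt(21)/21;  M = 0;  N = 2*sqrt(21)/21

Compute the unit normal N̂(u, v) = (-8*u/sqrt(64*u^2 + 4*v^2 + 1), -2*v/sqrt(64*u^2 + 4*v^2 + 1), 1/sqrt(64*u^2 + 4*v^2 + 1)), and the second partials r_uu, r_uv, r_vv. Take dot products:
  L(u, v) = r_uu · N̂ = 8/sqrt(64*u^2 + 4*v^2 + 1),
  M(u, v) = r_uv · N̂ = 0,
  N(u, v) = r_vv · N̂ = 2/sqrt(64*u^2 + 4*v^2 + 1).
Evaluating at (u, v) = (-1/2, 1):
  L = 8*sqrt(21)/21, M = 0, N = 2*sqrt(21)/21.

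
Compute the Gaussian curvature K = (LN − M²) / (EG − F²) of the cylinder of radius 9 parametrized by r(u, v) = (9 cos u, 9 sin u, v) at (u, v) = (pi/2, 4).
K = 0

Coefficients of the first fundamental form: E = 81, F = 0, G = 1.
Coefficients of the second fundamental form: L = -9, M = 0, N = 0.
Assemble K = (LN − M²)/(EG − F²) = 0. At (u, v) = (pi/2, 4): K = 0.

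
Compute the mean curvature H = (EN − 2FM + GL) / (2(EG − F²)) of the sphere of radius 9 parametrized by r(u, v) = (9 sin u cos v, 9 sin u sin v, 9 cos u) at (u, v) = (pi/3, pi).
H = -1/9

With E = 81, F = 0, G = 81*sin(u)^2, L = -9*sin(u)/Abs(sin(u)), M = 0, N = -9*sin(u)^3/Abs(sin(u)), assemble
  H = (EN − 2FM + GL) / (2(EG − F²)) = -sin(u)/(9*Abs(sin(u))).
At (u, v) = (pi/3, pi): H = -1/9.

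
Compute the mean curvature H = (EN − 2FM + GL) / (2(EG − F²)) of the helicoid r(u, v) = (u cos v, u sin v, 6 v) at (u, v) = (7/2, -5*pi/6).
H = 0

With E = 1, F = 0, G = u^2 + 36, L = 0, M = -6/sqrt(u^2 + 36), N = 0, assemble
  H = (EN − 2FM + GL) / (2(EG − F²)) = 0.
At (u, v) = (7/2, -5*pi/6): H = 0.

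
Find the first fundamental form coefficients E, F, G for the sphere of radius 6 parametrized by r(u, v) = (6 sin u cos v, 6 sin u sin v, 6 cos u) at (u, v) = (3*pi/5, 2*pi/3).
E = 36;  F = 0;  G = 9*sqrt(5)/2 + 45/2

Partials: r_u = (6*cos(u)*cos(v), 6*sin(v)*cos(u), -6*sin(u)), r_v = (-6*sin(u)*sin(v), 6*sin(u)*cos(v), 0). As functions of (u, v):
  E = r_u · r_u = 36,
  F = r_u · r_v = 0,
  G = r_v · r_v = 36*sin(u)^2.
Evaluating at (u, v) = (3*pi/5, 2*pi/3): E = 36, F = 0, G = 9*sqrt(5)/2 + 45/2.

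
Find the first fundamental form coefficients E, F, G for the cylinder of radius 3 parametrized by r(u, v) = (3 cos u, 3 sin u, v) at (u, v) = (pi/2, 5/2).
E = 9;  F = 0;  G = 1

Partials: r_u = (-3*sin(u), 3*cos(u), 0), r_v = (0, 0, 1). As functions of (u, v):
  E = r_u · r_u = 9,
  F = r_u · r_v = 0,
  G = r_v · r_v = 1.
Evaluating at (u, v) = (pi/2, 5/2): E = 9, F = 0, G = 1.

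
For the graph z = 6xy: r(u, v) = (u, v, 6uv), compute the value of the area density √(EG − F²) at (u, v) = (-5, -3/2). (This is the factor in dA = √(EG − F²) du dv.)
√(EG − F²)|_{(-5, -3/2)} = sqrt(982)

E = 36*v^2 + 1, F = 36*u*v, G = 36*u^2 + 1, so EG − F² = 36*u^2 + 36*v^2 + 1. Taking the positive square root: √(EG − F²) = sqrt(36*u^2 + 36*v^2 + 1). At (u, v) = (-5, -3/2): sqrt(982).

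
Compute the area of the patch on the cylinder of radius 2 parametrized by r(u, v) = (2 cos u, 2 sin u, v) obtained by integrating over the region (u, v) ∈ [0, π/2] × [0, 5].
Area = 5*pi

Area = ∫∫ √(EG − F²) du dv with √(EG − F²) = 2. Integrating over [0, π/2] × [0, 5] gives 5*pi.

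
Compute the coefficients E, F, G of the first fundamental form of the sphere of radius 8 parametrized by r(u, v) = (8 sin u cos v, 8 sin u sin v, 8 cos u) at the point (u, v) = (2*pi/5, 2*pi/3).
E = 64;  F = 0;  G = 8*sqrt(5) + 40

Partials: r_u = (8*cos(u)*cos(v), 8*sin(v)*cos(u), -8*sin(u)), r_v = (-8*sin(u)*sin(v), 8*sin(u)*cos(v), 0). As functions of (u, v):
  E = r_u · r_u = 64,
  F = r_u · r_v = 0,
  G = r_v · r_v = 64*sin(u)^2.
Evaluating at (u, v) = (2*pi/5, 2*pi/3): E = 64, F = 0, G = 8*sqrt(5) + 40.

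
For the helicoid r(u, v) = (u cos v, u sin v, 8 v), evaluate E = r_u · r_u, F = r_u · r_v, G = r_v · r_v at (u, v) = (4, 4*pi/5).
E = 1;  F = 0;  G = 80

Partials: r_u = (cos(v), sin(v), 0), r_v = (-u*sin(v), u*cos(v), 8). As functions of (u, v):
  E = r_u · r_u = 1,
  F = r_u · r_v = 0,
  G = r_v · r_v = u^2 + 64.
Evaluating at (u, v) = (4, 4*pi/5): E = 1, F = 0, G = 80.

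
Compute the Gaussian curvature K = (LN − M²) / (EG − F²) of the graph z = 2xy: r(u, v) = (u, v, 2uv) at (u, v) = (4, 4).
K = -4/16641

Coefficients of the first fundamental form: E = 4*v^2 + 1, F = 4*u*v, G = 4*u^2 + 1.
Coefficients of the second fundamental form: L = 0, M = 2/sqrt(4*u^2 + 4*v^2 + 1), N = 0.
Assemble K = (LN − M²)/(EG − F²) = -4/(16*u^4 + 32*u^2*v^2 + 8*u^2 + 16*v^4 + 8*v^2 + 1). At (u, v) = (4, 4): K = -4/16641.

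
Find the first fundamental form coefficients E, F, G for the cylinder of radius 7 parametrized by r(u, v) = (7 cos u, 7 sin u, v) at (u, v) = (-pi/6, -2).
E = 49;  F = 0;  G = 1

Partials: r_u = (-7*sin(u), 7*cos(u), 0), r_v = (0, 0, 1). As functions of (u, v):
  E = r_u · r_u = 49,
  F = r_u · r_v = 0,
  G = r_v · r_v = 1.
Evaluating at (u, v) = (-pi/6, -2): E = 49, F = 0, G = 1.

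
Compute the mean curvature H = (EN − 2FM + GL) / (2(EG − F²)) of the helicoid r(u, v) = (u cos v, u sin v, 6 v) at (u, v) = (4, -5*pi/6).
H = 0

With E = 1, F = 0, G = u^2 + 36, L = 0, M = -6/sqrt(u^2 + 36), N = 0, assemble
  H = (EN − 2FM + GL) / (2(EG − F²)) = 0.
At (u, v) = (4, -5*pi/6): H = 0.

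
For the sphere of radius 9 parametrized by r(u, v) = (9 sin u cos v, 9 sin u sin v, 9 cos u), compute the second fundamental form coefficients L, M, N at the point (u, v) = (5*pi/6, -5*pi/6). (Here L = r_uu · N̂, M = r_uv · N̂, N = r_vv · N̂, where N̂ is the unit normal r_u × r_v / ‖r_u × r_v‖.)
L = -9;  M = 0;  N = -9/4

Compute the unit normal N̂(u, v) = (sin(u)^2*cos(v)/Abs(sin(u)), sin(u)^2*sin(v)/Abs(sin(u)), sin(2*u)/(2*Abs(sin(u)))), and the second partials r_uu, r_uv, r_vv. Take dot products:
  L(u, v) = r_uu · N̂ = -9*sin(u)/Abs(sin(u)),
  M(u, v) = r_uv · N̂ = 0,
  N(u, v) = r_vv · N̂ = -9*sin(u)^3/Abs(sin(u)).
Evaluating at (u, v) = (5*pi/6, -5*pi/6):
  L = -9, M = 0, N = -9/4.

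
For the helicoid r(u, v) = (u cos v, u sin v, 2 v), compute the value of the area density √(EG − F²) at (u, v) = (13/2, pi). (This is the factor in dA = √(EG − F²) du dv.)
√(EG − F²)|_{(13/2, pi)} = sqrt(185)/2

E = 1, F = 0, G = u^2 + 4, so EG − F² = u^2 + 4. Taking the positive square root: √(EG − F²) = sqrt(u^2 + 4). At (u, v) = (13/2, pi): sqrt(185)/2.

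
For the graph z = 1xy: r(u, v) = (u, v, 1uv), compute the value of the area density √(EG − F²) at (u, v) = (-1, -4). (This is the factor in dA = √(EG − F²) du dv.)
√(EG − F²)|_{(-1, -4)} = 3*sqrt(2)

E = v^2 + 1, F = u*v, G = u^2 + 1, so EG − F² = u^2 + v^2 + 1. Taking the positive square root: √(EG − F²) = sqrt(u^2 + v^2 + 1). At (u, v) = (-1, -4): 3*sqrt(2).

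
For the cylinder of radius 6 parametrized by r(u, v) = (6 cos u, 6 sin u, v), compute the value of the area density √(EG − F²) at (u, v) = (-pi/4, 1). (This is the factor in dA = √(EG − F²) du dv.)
√(EG − F²)|_{(-pi/4, 1)} = 6

E = 36, F = 0, G = 1, so EG − F² = 36. Taking the positive square root: √(EG − F²) = 6. At (u, v) = (-pi/4, 1): 6.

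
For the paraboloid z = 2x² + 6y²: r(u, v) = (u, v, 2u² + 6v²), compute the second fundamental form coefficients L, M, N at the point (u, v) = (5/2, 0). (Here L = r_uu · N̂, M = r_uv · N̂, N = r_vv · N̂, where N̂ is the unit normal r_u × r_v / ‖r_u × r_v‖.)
L = 4*sqrt(101)/101;  M = 0;  N = 12*sqrt(101)/101

Compute the unit normal N̂(u, v) = (-4*u/sqrt(16*u^2 + 144*v^2 + 1), -12*v/sqrt(16*u^2 + 144*v^2 + 1), 1/sqrt(16*u^2 + 144*v^2 + 1)), and the second partials r_uu, r_uv, r_vv. Take dot products:
  L(u, v) = r_uu · N̂ = 4/sqrt(16*u^2 + 144*v^2 + 1),
  M(u, v) = r_uv · N̂ = 0,
  N(u, v) = r_vv · N̂ = 12/sqrt(16*u^2 + 144*v^2 + 1).
Evaluating at (u, v) = (5/2, 0):
  L = 4*sqrt(101)/101, M = 0, N = 12*sqrt(101)/101.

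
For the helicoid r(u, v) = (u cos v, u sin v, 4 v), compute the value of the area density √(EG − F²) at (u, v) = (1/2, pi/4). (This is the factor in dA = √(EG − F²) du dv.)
√(EG − F²)|_{(1/2, pi/4)} = sqrt(65)/2

E = 1, F = 0, G = u^2 + 16, so EG − F² = u^2 + 16. Taking the positive square root: √(EG − F²) = sqrt(u^2 + 16). At (u, v) = (1/2, pi/4): sqrt(65)/2.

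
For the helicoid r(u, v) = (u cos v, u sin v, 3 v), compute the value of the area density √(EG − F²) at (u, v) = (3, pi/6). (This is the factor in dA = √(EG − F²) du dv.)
√(EG − F²)|_{(3, pi/6)} = 3*sqrt(2)

E = 1, F = 0, G = u^2 + 9, so EG − F² = u^2 + 9. Taking the positive square root: √(EG − F²) = sqrt(u^2 + 9). At (u, v) = (3, pi/6): 3*sqrt(2).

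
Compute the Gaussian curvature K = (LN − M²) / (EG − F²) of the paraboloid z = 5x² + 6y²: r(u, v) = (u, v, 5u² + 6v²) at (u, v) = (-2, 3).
K = 120/2879809

Coefficients of the first fundamental form: E = 100*u^2 + 1, F = 120*u*v, G = 144*v^2 + 1.
Coefficients of the second fundamental form: L = 10/sqrt(100*u^2 + 144*v^2 + 1), M = 0, N = 12/sqrt(100*u^2 + 144*v^2 + 1).
Assemble K = (LN − M²)/(EG − F²) = 120/(10000*u^4 + 28800*u^2*v^2 + 200*u^2 + 20736*v^4 + 288*v^2 + 1). At (u, v) = (-2, 3): K = 120/2879809.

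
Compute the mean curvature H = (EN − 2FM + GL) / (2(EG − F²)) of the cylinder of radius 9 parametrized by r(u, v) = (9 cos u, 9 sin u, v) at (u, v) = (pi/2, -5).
H = -1/18

With E = 81, F = 0, G = 1, L = -9, M = 0, N = 0, assemble
  H = (EN − 2FM + GL) / (2(EG − F²)) = -1/18.
At (u, v) = (pi/2, -5): H = -1/18.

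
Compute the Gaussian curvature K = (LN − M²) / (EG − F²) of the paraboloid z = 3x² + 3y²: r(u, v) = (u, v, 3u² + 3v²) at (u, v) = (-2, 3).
K = 36/219961

Coefficients of the first fundamental form: E = 36*u^2 + 1, F = 36*u*v, G = 36*v^2 + 1.
Coefficients of the second fundamental form: L = 6/sqrt(36*u^2 + 36*v^2 + 1), M = 0, N = 6/sqrt(36*u^2 + 36*v^2 + 1).
Assemble K = (LN − M²)/(EG − F²) = 36/(1296*u^4 + 2592*u^2*v^2 + 72*u^2 + 1296*v^4 + 72*v^2 + 1). At (u, v) = (-2, 3): K = 36/219961.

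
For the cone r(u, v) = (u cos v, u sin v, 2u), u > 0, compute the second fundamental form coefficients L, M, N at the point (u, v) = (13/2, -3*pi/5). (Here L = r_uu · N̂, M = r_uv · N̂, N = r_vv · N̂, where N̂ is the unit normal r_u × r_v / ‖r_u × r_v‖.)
L = 0;  M = 0;  N = 13*sqrt(5)/5

Compute the unit normal N̂(u, v) = (-2*sqrt(5)*u*cos(v)/(5*Abs(u)), -2*sqrt(5)*u*sin(v)/(5*Abs(u)), sqrt(5)*u/(5*Abs(u))), and the second partials r_uu, r_uv, r_vv. Take dot products:
  L(u, v) = r_uu · N̂ = 0,
  M(u, v) = r_uv · N̂ = 0,
  N(u, v) = r_vv · N̂ = 2*sqrt(5)*u^2/(5*Abs(u)).
Evaluating at (u, v) = (13/2, -3*pi/5):
  L = 0, M = 0, N = 13*sqrt(5)/5.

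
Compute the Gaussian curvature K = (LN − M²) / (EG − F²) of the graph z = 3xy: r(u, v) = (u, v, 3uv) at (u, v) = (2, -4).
K = -9/32761

Coefficients of the first fundamental form: E = 9*v^2 + 1, F = 9*u*v, G = 9*u^2 + 1.
Coefficients of the second fundamental form: L = 0, M = 3/sqrt(9*u^2 + 9*v^2 + 1), N = 0.
Assemble K = (LN − M²)/(EG − F²) = -9/(81*u^4 + 162*u^2*v^2 + 18*u^2 + 81*v^4 + 18*v^2 + 1). At (u, v) = (2, -4): K = -9/32761.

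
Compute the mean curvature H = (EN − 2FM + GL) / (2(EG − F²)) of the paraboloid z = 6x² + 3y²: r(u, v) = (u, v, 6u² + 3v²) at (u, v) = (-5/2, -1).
H = 2925*sqrt(937)/877969

With E = 144*u^2 + 1, F = 72*u*v, G = 36*v^2 + 1, L = 12/sqrt(144*u^2 + 36*v^2 + 1), M = 0, N = 6/sqrt(144*u^2 + 36*v^2 + 1), assemble
  H = (EN − 2FM + GL) / (2(EG − F²)) = 9*(48*u^2 + 24*v^2 + 1)/(144*u^2 + 36*v^2 + 1)^(3/2).
At (u, v) = (-5/2, -1): H = 2925*sqrt(937)/877969.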